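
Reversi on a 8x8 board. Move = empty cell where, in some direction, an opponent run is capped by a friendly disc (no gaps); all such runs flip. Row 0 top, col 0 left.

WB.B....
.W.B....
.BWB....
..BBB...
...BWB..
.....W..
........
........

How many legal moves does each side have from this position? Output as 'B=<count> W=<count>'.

Answer: B=5 W=8

Derivation:
-- B to move --
(0,2): no bracket -> illegal
(1,0): no bracket -> illegal
(1,2): flips 1 -> legal
(2,0): no bracket -> illegal
(3,1): flips 1 -> legal
(3,5): no bracket -> illegal
(4,6): no bracket -> illegal
(5,3): no bracket -> illegal
(5,4): flips 1 -> legal
(5,6): no bracket -> illegal
(6,4): no bracket -> illegal
(6,5): flips 1 -> legal
(6,6): flips 2 -> legal
B mobility = 5
-- W to move --
(0,2): flips 1 -> legal
(0,4): flips 1 -> legal
(1,0): no bracket -> illegal
(1,2): no bracket -> illegal
(1,4): no bracket -> illegal
(2,0): flips 1 -> legal
(2,4): flips 2 -> legal
(2,5): no bracket -> illegal
(3,0): no bracket -> illegal
(3,1): flips 1 -> legal
(3,5): flips 1 -> legal
(3,6): no bracket -> illegal
(4,1): no bracket -> illegal
(4,2): flips 2 -> legal
(4,6): flips 1 -> legal
(5,2): no bracket -> illegal
(5,3): no bracket -> illegal
(5,4): no bracket -> illegal
(5,6): no bracket -> illegal
W mobility = 8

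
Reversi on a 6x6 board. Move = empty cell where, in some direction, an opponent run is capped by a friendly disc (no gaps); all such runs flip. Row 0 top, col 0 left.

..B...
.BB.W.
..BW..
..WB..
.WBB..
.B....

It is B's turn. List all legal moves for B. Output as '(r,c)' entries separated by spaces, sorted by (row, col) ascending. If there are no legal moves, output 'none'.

(0,3): no bracket -> illegal
(0,4): no bracket -> illegal
(0,5): no bracket -> illegal
(1,3): flips 1 -> legal
(1,5): no bracket -> illegal
(2,1): flips 1 -> legal
(2,4): flips 1 -> legal
(2,5): no bracket -> illegal
(3,0): no bracket -> illegal
(3,1): flips 2 -> legal
(3,4): flips 1 -> legal
(4,0): flips 1 -> legal
(5,0): no bracket -> illegal
(5,2): no bracket -> illegal

Answer: (1,3) (2,1) (2,4) (3,1) (3,4) (4,0)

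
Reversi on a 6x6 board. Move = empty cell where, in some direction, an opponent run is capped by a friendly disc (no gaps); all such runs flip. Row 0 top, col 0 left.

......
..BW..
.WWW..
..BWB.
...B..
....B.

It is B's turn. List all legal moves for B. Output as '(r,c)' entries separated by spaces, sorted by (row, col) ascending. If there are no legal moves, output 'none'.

Answer: (0,3) (1,0) (1,4) (3,0)

Derivation:
(0,2): no bracket -> illegal
(0,3): flips 3 -> legal
(0,4): no bracket -> illegal
(1,0): flips 1 -> legal
(1,1): no bracket -> illegal
(1,4): flips 2 -> legal
(2,0): no bracket -> illegal
(2,4): no bracket -> illegal
(3,0): flips 1 -> legal
(3,1): no bracket -> illegal
(4,2): no bracket -> illegal
(4,4): no bracket -> illegal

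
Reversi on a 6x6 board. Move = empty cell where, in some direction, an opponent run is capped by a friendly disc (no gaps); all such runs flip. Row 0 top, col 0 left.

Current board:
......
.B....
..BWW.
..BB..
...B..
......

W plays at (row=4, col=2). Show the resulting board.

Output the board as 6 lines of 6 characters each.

Place W at (4,2); scan 8 dirs for brackets.
Dir NW: first cell '.' (not opp) -> no flip
Dir N: opp run (3,2) (2,2), next='.' -> no flip
Dir NE: opp run (3,3) capped by W -> flip
Dir W: first cell '.' (not opp) -> no flip
Dir E: opp run (4,3), next='.' -> no flip
Dir SW: first cell '.' (not opp) -> no flip
Dir S: first cell '.' (not opp) -> no flip
Dir SE: first cell '.' (not opp) -> no flip
All flips: (3,3)

Answer: ......
.B....
..BWW.
..BW..
..WB..
......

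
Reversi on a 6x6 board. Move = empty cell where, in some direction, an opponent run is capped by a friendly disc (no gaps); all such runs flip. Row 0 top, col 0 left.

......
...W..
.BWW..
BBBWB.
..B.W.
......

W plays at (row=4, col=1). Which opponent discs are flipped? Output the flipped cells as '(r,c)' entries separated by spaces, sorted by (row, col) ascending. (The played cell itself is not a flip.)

Dir NW: opp run (3,0), next=edge -> no flip
Dir N: opp run (3,1) (2,1), next='.' -> no flip
Dir NE: opp run (3,2) capped by W -> flip
Dir W: first cell '.' (not opp) -> no flip
Dir E: opp run (4,2), next='.' -> no flip
Dir SW: first cell '.' (not opp) -> no flip
Dir S: first cell '.' (not opp) -> no flip
Dir SE: first cell '.' (not opp) -> no flip

Answer: (3,2)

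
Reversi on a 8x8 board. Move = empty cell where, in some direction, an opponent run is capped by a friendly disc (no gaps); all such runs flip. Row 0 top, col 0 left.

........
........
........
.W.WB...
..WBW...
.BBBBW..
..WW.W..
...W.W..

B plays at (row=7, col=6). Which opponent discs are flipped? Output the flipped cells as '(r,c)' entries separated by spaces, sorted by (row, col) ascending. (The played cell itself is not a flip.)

Dir NW: opp run (6,5) capped by B -> flip
Dir N: first cell '.' (not opp) -> no flip
Dir NE: first cell '.' (not opp) -> no flip
Dir W: opp run (7,5), next='.' -> no flip
Dir E: first cell '.' (not opp) -> no flip
Dir SW: edge -> no flip
Dir S: edge -> no flip
Dir SE: edge -> no flip

Answer: (6,5)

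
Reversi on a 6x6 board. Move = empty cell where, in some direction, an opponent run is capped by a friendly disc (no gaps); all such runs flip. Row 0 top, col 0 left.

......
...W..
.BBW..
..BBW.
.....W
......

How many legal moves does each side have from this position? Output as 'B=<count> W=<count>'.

-- B to move --
(0,2): no bracket -> illegal
(0,3): flips 2 -> legal
(0,4): flips 1 -> legal
(1,2): no bracket -> illegal
(1,4): flips 1 -> legal
(2,4): flips 1 -> legal
(2,5): no bracket -> illegal
(3,5): flips 1 -> legal
(4,3): no bracket -> illegal
(4,4): no bracket -> illegal
(5,4): no bracket -> illegal
(5,5): no bracket -> illegal
B mobility = 5
-- W to move --
(1,0): no bracket -> illegal
(1,1): no bracket -> illegal
(1,2): no bracket -> illegal
(2,0): flips 2 -> legal
(2,4): no bracket -> illegal
(3,0): no bracket -> illegal
(3,1): flips 3 -> legal
(4,1): flips 1 -> legal
(4,2): no bracket -> illegal
(4,3): flips 1 -> legal
(4,4): no bracket -> illegal
W mobility = 4

Answer: B=5 W=4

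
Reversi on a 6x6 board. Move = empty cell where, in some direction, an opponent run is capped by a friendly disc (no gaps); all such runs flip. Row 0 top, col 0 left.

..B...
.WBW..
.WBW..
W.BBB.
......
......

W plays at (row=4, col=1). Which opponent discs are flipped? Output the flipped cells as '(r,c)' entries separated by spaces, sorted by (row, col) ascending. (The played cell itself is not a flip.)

Dir NW: first cell 'W' (not opp) -> no flip
Dir N: first cell '.' (not opp) -> no flip
Dir NE: opp run (3,2) capped by W -> flip
Dir W: first cell '.' (not opp) -> no flip
Dir E: first cell '.' (not opp) -> no flip
Dir SW: first cell '.' (not opp) -> no flip
Dir S: first cell '.' (not opp) -> no flip
Dir SE: first cell '.' (not opp) -> no flip

Answer: (3,2)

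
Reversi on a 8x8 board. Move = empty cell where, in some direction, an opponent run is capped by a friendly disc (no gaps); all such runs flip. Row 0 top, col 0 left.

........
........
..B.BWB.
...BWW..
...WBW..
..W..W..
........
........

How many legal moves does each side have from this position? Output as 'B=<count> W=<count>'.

Answer: B=5 W=9

Derivation:
-- B to move --
(1,4): no bracket -> illegal
(1,5): no bracket -> illegal
(1,6): no bracket -> illegal
(2,3): no bracket -> illegal
(3,2): no bracket -> illegal
(3,6): flips 2 -> legal
(4,1): no bracket -> illegal
(4,2): flips 1 -> legal
(4,6): flips 2 -> legal
(5,1): no bracket -> illegal
(5,3): flips 1 -> legal
(5,4): no bracket -> illegal
(5,6): no bracket -> illegal
(6,1): no bracket -> illegal
(6,2): no bracket -> illegal
(6,3): no bracket -> illegal
(6,4): no bracket -> illegal
(6,5): no bracket -> illegal
(6,6): flips 1 -> legal
B mobility = 5
-- W to move --
(1,1): flips 3 -> legal
(1,2): no bracket -> illegal
(1,3): flips 1 -> legal
(1,4): flips 1 -> legal
(1,5): no bracket -> illegal
(1,6): no bracket -> illegal
(1,7): flips 1 -> legal
(2,1): no bracket -> illegal
(2,3): flips 2 -> legal
(2,7): flips 1 -> legal
(3,1): no bracket -> illegal
(3,2): flips 1 -> legal
(3,6): no bracket -> illegal
(3,7): no bracket -> illegal
(4,2): no bracket -> illegal
(5,3): flips 1 -> legal
(5,4): flips 1 -> legal
W mobility = 9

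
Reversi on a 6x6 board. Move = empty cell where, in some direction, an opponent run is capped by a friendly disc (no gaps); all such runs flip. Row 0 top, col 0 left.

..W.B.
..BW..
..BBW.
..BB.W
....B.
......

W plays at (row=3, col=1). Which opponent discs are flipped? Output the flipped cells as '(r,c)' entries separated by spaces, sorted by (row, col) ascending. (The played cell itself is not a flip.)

Answer: (2,2)

Derivation:
Dir NW: first cell '.' (not opp) -> no flip
Dir N: first cell '.' (not opp) -> no flip
Dir NE: opp run (2,2) capped by W -> flip
Dir W: first cell '.' (not opp) -> no flip
Dir E: opp run (3,2) (3,3), next='.' -> no flip
Dir SW: first cell '.' (not opp) -> no flip
Dir S: first cell '.' (not opp) -> no flip
Dir SE: first cell '.' (not opp) -> no flip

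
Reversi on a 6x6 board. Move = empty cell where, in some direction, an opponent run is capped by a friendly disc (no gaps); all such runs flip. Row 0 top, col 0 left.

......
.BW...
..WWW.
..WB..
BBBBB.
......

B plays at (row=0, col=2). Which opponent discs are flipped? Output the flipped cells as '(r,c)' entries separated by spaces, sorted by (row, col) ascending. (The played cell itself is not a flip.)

Dir NW: edge -> no flip
Dir N: edge -> no flip
Dir NE: edge -> no flip
Dir W: first cell '.' (not opp) -> no flip
Dir E: first cell '.' (not opp) -> no flip
Dir SW: first cell 'B' (not opp) -> no flip
Dir S: opp run (1,2) (2,2) (3,2) capped by B -> flip
Dir SE: first cell '.' (not opp) -> no flip

Answer: (1,2) (2,2) (3,2)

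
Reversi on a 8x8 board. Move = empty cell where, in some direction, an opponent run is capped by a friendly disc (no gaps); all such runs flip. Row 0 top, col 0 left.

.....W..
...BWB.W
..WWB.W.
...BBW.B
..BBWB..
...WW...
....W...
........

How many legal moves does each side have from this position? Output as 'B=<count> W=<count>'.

Answer: B=13 W=13

Derivation:
-- B to move --
(0,3): no bracket -> illegal
(0,4): flips 1 -> legal
(0,6): no bracket -> illegal
(0,7): no bracket -> illegal
(1,1): flips 1 -> legal
(1,2): flips 1 -> legal
(1,6): no bracket -> illegal
(2,1): flips 2 -> legal
(2,5): flips 1 -> legal
(2,7): no bracket -> illegal
(3,1): flips 1 -> legal
(3,2): no bracket -> illegal
(3,6): flips 1 -> legal
(4,6): flips 1 -> legal
(5,2): no bracket -> illegal
(5,5): flips 1 -> legal
(6,2): no bracket -> illegal
(6,3): flips 2 -> legal
(6,5): flips 1 -> legal
(7,3): no bracket -> illegal
(7,4): flips 3 -> legal
(7,5): flips 2 -> legal
B mobility = 13
-- W to move --
(0,2): flips 2 -> legal
(0,3): flips 1 -> legal
(0,4): flips 2 -> legal
(0,6): no bracket -> illegal
(1,2): flips 1 -> legal
(1,6): flips 1 -> legal
(2,5): flips 2 -> legal
(2,7): no bracket -> illegal
(3,1): flips 1 -> legal
(3,2): flips 3 -> legal
(3,6): flips 1 -> legal
(4,1): flips 2 -> legal
(4,6): flips 1 -> legal
(4,7): no bracket -> illegal
(5,1): no bracket -> illegal
(5,2): no bracket -> illegal
(5,5): flips 1 -> legal
(5,6): flips 2 -> legal
W mobility = 13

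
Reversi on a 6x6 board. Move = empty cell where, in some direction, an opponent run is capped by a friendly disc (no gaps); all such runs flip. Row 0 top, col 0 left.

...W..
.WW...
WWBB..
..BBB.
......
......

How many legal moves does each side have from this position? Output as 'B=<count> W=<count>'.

Answer: B=4 W=5

Derivation:
-- B to move --
(0,0): flips 1 -> legal
(0,1): flips 1 -> legal
(0,2): flips 1 -> legal
(0,4): no bracket -> illegal
(1,0): flips 1 -> legal
(1,3): no bracket -> illegal
(1,4): no bracket -> illegal
(3,0): no bracket -> illegal
(3,1): no bracket -> illegal
B mobility = 4
-- W to move --
(1,3): no bracket -> illegal
(1,4): no bracket -> illegal
(2,4): flips 2 -> legal
(2,5): no bracket -> illegal
(3,1): no bracket -> illegal
(3,5): no bracket -> illegal
(4,1): no bracket -> illegal
(4,2): flips 2 -> legal
(4,3): flips 1 -> legal
(4,4): flips 2 -> legal
(4,5): flips 2 -> legal
W mobility = 5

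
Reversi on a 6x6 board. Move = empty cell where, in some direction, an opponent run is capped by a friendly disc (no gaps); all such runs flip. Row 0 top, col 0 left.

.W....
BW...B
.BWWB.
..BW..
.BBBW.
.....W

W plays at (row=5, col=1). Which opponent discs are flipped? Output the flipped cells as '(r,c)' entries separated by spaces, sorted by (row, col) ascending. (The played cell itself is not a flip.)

Answer: (4,2)

Derivation:
Dir NW: first cell '.' (not opp) -> no flip
Dir N: opp run (4,1), next='.' -> no flip
Dir NE: opp run (4,2) capped by W -> flip
Dir W: first cell '.' (not opp) -> no flip
Dir E: first cell '.' (not opp) -> no flip
Dir SW: edge -> no flip
Dir S: edge -> no flip
Dir SE: edge -> no flip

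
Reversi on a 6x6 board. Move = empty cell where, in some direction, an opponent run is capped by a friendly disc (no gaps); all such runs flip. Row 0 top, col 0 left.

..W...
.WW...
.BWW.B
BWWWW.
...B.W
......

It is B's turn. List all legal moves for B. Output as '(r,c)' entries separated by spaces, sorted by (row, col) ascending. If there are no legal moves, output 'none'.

(0,0): no bracket -> illegal
(0,1): flips 1 -> legal
(0,3): flips 1 -> legal
(1,0): no bracket -> illegal
(1,3): flips 2 -> legal
(1,4): no bracket -> illegal
(2,0): no bracket -> illegal
(2,4): flips 2 -> legal
(3,5): flips 4 -> legal
(4,0): no bracket -> illegal
(4,1): flips 1 -> legal
(4,2): no bracket -> illegal
(4,4): no bracket -> illegal
(5,4): no bracket -> illegal
(5,5): no bracket -> illegal

Answer: (0,1) (0,3) (1,3) (2,4) (3,5) (4,1)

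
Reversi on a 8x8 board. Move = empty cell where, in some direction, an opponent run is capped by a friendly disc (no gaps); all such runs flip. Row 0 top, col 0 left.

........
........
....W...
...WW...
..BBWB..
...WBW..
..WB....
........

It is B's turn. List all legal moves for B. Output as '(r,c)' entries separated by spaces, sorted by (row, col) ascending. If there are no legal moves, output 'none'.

Answer: (1,4) (1,5) (2,3) (2,5) (5,2) (5,6) (6,1) (6,4) (6,5)

Derivation:
(1,3): no bracket -> illegal
(1,4): flips 3 -> legal
(1,5): flips 2 -> legal
(2,2): no bracket -> illegal
(2,3): flips 2 -> legal
(2,5): flips 1 -> legal
(3,2): no bracket -> illegal
(3,5): no bracket -> illegal
(4,6): no bracket -> illegal
(5,1): no bracket -> illegal
(5,2): flips 1 -> legal
(5,6): flips 1 -> legal
(6,1): flips 1 -> legal
(6,4): flips 1 -> legal
(6,5): flips 1 -> legal
(6,6): no bracket -> illegal
(7,1): no bracket -> illegal
(7,2): no bracket -> illegal
(7,3): no bracket -> illegal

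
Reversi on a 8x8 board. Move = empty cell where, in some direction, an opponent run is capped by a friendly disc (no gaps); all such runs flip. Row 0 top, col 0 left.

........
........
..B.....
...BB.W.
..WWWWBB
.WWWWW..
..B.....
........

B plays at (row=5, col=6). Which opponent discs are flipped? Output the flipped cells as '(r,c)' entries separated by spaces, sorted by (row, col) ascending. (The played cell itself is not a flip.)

Dir NW: opp run (4,5) capped by B -> flip
Dir N: first cell 'B' (not opp) -> no flip
Dir NE: first cell 'B' (not opp) -> no flip
Dir W: opp run (5,5) (5,4) (5,3) (5,2) (5,1), next='.' -> no flip
Dir E: first cell '.' (not opp) -> no flip
Dir SW: first cell '.' (not opp) -> no flip
Dir S: first cell '.' (not opp) -> no flip
Dir SE: first cell '.' (not opp) -> no flip

Answer: (4,5)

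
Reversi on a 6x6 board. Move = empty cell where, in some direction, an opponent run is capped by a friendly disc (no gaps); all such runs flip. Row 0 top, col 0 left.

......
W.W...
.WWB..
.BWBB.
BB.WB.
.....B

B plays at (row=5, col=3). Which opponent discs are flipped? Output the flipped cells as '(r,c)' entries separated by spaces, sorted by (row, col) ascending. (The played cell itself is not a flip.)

Answer: (4,3)

Derivation:
Dir NW: first cell '.' (not opp) -> no flip
Dir N: opp run (4,3) capped by B -> flip
Dir NE: first cell 'B' (not opp) -> no flip
Dir W: first cell '.' (not opp) -> no flip
Dir E: first cell '.' (not opp) -> no flip
Dir SW: edge -> no flip
Dir S: edge -> no flip
Dir SE: edge -> no flip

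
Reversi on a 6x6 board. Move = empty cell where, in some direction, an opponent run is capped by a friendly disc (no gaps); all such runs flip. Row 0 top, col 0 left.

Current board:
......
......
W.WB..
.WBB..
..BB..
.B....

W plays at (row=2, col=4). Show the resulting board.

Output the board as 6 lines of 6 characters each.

Place W at (2,4); scan 8 dirs for brackets.
Dir NW: first cell '.' (not opp) -> no flip
Dir N: first cell '.' (not opp) -> no flip
Dir NE: first cell '.' (not opp) -> no flip
Dir W: opp run (2,3) capped by W -> flip
Dir E: first cell '.' (not opp) -> no flip
Dir SW: opp run (3,3) (4,2) (5,1), next=edge -> no flip
Dir S: first cell '.' (not opp) -> no flip
Dir SE: first cell '.' (not opp) -> no flip
All flips: (2,3)

Answer: ......
......
W.WWW.
.WBB..
..BB..
.B....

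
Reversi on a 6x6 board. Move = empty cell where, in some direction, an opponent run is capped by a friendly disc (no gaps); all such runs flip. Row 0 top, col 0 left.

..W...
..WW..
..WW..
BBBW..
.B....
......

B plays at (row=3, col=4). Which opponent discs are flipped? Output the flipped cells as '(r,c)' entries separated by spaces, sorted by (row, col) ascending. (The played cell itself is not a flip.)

Dir NW: opp run (2,3) (1,2), next='.' -> no flip
Dir N: first cell '.' (not opp) -> no flip
Dir NE: first cell '.' (not opp) -> no flip
Dir W: opp run (3,3) capped by B -> flip
Dir E: first cell '.' (not opp) -> no flip
Dir SW: first cell '.' (not opp) -> no flip
Dir S: first cell '.' (not opp) -> no flip
Dir SE: first cell '.' (not opp) -> no flip

Answer: (3,3)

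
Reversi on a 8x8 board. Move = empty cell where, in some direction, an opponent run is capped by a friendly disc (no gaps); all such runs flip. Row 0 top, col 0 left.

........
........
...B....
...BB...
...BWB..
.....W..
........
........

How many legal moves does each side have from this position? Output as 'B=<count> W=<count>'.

-- B to move --
(3,5): no bracket -> illegal
(4,6): no bracket -> illegal
(5,3): no bracket -> illegal
(5,4): flips 1 -> legal
(5,6): no bracket -> illegal
(6,4): no bracket -> illegal
(6,5): flips 1 -> legal
(6,6): flips 2 -> legal
B mobility = 3
-- W to move --
(1,2): no bracket -> illegal
(1,3): no bracket -> illegal
(1,4): no bracket -> illegal
(2,2): flips 1 -> legal
(2,4): flips 1 -> legal
(2,5): no bracket -> illegal
(3,2): no bracket -> illegal
(3,5): flips 1 -> legal
(3,6): no bracket -> illegal
(4,2): flips 1 -> legal
(4,6): flips 1 -> legal
(5,2): no bracket -> illegal
(5,3): no bracket -> illegal
(5,4): no bracket -> illegal
(5,6): no bracket -> illegal
W mobility = 5

Answer: B=3 W=5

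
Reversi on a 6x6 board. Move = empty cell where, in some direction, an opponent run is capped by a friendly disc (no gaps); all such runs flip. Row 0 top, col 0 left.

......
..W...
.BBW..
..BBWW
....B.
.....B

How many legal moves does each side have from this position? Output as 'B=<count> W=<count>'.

-- B to move --
(0,1): no bracket -> illegal
(0,2): flips 1 -> legal
(0,3): flips 1 -> legal
(1,1): no bracket -> illegal
(1,3): flips 1 -> legal
(1,4): flips 1 -> legal
(2,4): flips 2 -> legal
(2,5): no bracket -> illegal
(4,3): no bracket -> illegal
(4,5): no bracket -> illegal
B mobility = 5
-- W to move --
(1,0): no bracket -> illegal
(1,1): no bracket -> illegal
(1,3): no bracket -> illegal
(2,0): flips 2 -> legal
(2,4): no bracket -> illegal
(3,0): flips 1 -> legal
(3,1): flips 2 -> legal
(4,1): flips 1 -> legal
(4,2): flips 2 -> legal
(4,3): flips 1 -> legal
(4,5): no bracket -> illegal
(5,3): flips 1 -> legal
(5,4): flips 1 -> legal
W mobility = 8

Answer: B=5 W=8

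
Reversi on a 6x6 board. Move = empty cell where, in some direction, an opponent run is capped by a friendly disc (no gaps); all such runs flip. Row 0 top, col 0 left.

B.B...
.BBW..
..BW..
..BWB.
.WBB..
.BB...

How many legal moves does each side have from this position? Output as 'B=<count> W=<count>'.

-- B to move --
(0,3): flips 3 -> legal
(0,4): flips 1 -> legal
(1,4): flips 2 -> legal
(2,4): flips 3 -> legal
(3,0): flips 1 -> legal
(3,1): flips 1 -> legal
(4,0): flips 1 -> legal
(4,4): flips 1 -> legal
(5,0): flips 1 -> legal
B mobility = 9
-- W to move --
(0,1): flips 1 -> legal
(0,3): no bracket -> illegal
(1,0): flips 2 -> legal
(2,0): no bracket -> illegal
(2,1): flips 1 -> legal
(2,4): no bracket -> illegal
(2,5): no bracket -> illegal
(3,1): flips 2 -> legal
(3,5): flips 1 -> legal
(4,0): no bracket -> illegal
(4,4): flips 2 -> legal
(4,5): flips 1 -> legal
(5,0): no bracket -> illegal
(5,3): flips 1 -> legal
(5,4): no bracket -> illegal
W mobility = 8

Answer: B=9 W=8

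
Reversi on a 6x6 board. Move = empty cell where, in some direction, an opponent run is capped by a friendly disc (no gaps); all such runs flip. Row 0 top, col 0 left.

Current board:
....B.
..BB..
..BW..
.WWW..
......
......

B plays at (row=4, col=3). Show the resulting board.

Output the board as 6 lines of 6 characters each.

Place B at (4,3); scan 8 dirs for brackets.
Dir NW: opp run (3,2), next='.' -> no flip
Dir N: opp run (3,3) (2,3) capped by B -> flip
Dir NE: first cell '.' (not opp) -> no flip
Dir W: first cell '.' (not opp) -> no flip
Dir E: first cell '.' (not opp) -> no flip
Dir SW: first cell '.' (not opp) -> no flip
Dir S: first cell '.' (not opp) -> no flip
Dir SE: first cell '.' (not opp) -> no flip
All flips: (2,3) (3,3)

Answer: ....B.
..BB..
..BB..
.WWB..
...B..
......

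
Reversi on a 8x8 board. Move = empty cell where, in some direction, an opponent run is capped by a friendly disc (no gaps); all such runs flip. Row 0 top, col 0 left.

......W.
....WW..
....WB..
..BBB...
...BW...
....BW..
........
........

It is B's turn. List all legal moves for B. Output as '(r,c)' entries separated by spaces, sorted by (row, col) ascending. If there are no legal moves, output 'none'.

(0,3): flips 1 -> legal
(0,4): flips 2 -> legal
(0,5): flips 1 -> legal
(0,7): no bracket -> illegal
(1,3): no bracket -> illegal
(1,6): no bracket -> illegal
(1,7): no bracket -> illegal
(2,3): flips 1 -> legal
(2,6): no bracket -> illegal
(3,5): no bracket -> illegal
(4,5): flips 1 -> legal
(4,6): no bracket -> illegal
(5,3): no bracket -> illegal
(5,6): flips 1 -> legal
(6,4): no bracket -> illegal
(6,5): no bracket -> illegal
(6,6): flips 2 -> legal

Answer: (0,3) (0,4) (0,5) (2,3) (4,5) (5,6) (6,6)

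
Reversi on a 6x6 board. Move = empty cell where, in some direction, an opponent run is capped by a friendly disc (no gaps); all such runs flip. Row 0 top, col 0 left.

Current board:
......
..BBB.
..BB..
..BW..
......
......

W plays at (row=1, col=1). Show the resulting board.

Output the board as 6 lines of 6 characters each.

Place W at (1,1); scan 8 dirs for brackets.
Dir NW: first cell '.' (not opp) -> no flip
Dir N: first cell '.' (not opp) -> no flip
Dir NE: first cell '.' (not opp) -> no flip
Dir W: first cell '.' (not opp) -> no flip
Dir E: opp run (1,2) (1,3) (1,4), next='.' -> no flip
Dir SW: first cell '.' (not opp) -> no flip
Dir S: first cell '.' (not opp) -> no flip
Dir SE: opp run (2,2) capped by W -> flip
All flips: (2,2)

Answer: ......
.WBBB.
..WB..
..BW..
......
......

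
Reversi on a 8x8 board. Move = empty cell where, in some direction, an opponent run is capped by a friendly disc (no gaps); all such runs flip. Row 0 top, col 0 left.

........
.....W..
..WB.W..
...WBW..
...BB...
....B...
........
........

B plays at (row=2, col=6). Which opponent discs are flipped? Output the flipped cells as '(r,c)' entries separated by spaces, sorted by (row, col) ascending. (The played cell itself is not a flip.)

Answer: (3,5)

Derivation:
Dir NW: opp run (1,5), next='.' -> no flip
Dir N: first cell '.' (not opp) -> no flip
Dir NE: first cell '.' (not opp) -> no flip
Dir W: opp run (2,5), next='.' -> no flip
Dir E: first cell '.' (not opp) -> no flip
Dir SW: opp run (3,5) capped by B -> flip
Dir S: first cell '.' (not opp) -> no flip
Dir SE: first cell '.' (not opp) -> no flip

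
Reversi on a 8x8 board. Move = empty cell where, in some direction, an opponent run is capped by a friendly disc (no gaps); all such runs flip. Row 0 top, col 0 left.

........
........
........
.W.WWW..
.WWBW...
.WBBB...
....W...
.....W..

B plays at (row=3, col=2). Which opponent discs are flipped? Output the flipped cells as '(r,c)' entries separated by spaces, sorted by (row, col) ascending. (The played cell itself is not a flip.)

Answer: (4,2)

Derivation:
Dir NW: first cell '.' (not opp) -> no flip
Dir N: first cell '.' (not opp) -> no flip
Dir NE: first cell '.' (not opp) -> no flip
Dir W: opp run (3,1), next='.' -> no flip
Dir E: opp run (3,3) (3,4) (3,5), next='.' -> no flip
Dir SW: opp run (4,1), next='.' -> no flip
Dir S: opp run (4,2) capped by B -> flip
Dir SE: first cell 'B' (not opp) -> no flip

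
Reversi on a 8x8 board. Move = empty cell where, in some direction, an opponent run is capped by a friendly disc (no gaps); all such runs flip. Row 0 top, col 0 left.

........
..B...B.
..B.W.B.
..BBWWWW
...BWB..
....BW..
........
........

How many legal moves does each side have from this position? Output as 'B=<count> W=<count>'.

Answer: B=10 W=12

Derivation:
-- B to move --
(1,3): no bracket -> illegal
(1,4): flips 3 -> legal
(1,5): flips 1 -> legal
(2,3): flips 1 -> legal
(2,5): flips 2 -> legal
(2,7): flips 1 -> legal
(4,6): flips 1 -> legal
(4,7): no bracket -> illegal
(5,3): flips 2 -> legal
(5,6): flips 1 -> legal
(6,4): no bracket -> illegal
(6,5): flips 1 -> legal
(6,6): flips 2 -> legal
B mobility = 10
-- W to move --
(0,1): no bracket -> illegal
(0,2): no bracket -> illegal
(0,3): no bracket -> illegal
(0,5): no bracket -> illegal
(0,6): flips 2 -> legal
(0,7): no bracket -> illegal
(1,1): flips 2 -> legal
(1,3): no bracket -> illegal
(1,5): flips 1 -> legal
(1,7): flips 1 -> legal
(2,1): no bracket -> illegal
(2,3): no bracket -> illegal
(2,5): no bracket -> illegal
(2,7): no bracket -> illegal
(3,1): flips 2 -> legal
(4,1): no bracket -> illegal
(4,2): flips 2 -> legal
(4,6): flips 1 -> legal
(5,2): flips 1 -> legal
(5,3): flips 1 -> legal
(5,6): flips 1 -> legal
(6,3): flips 2 -> legal
(6,4): flips 1 -> legal
(6,5): no bracket -> illegal
W mobility = 12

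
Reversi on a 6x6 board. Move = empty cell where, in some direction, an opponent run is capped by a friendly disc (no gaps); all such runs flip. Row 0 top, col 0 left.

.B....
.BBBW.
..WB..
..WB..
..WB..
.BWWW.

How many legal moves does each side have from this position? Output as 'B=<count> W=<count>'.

-- B to move --
(0,3): no bracket -> illegal
(0,4): no bracket -> illegal
(0,5): flips 1 -> legal
(1,5): flips 1 -> legal
(2,1): flips 2 -> legal
(2,4): no bracket -> illegal
(2,5): no bracket -> illegal
(3,1): flips 2 -> legal
(4,1): flips 2 -> legal
(4,4): no bracket -> illegal
(4,5): no bracket -> illegal
(5,5): flips 3 -> legal
B mobility = 6
-- W to move --
(0,0): flips 1 -> legal
(0,2): flips 1 -> legal
(0,3): flips 4 -> legal
(0,4): flips 1 -> legal
(1,0): flips 3 -> legal
(2,0): no bracket -> illegal
(2,1): no bracket -> illegal
(2,4): flips 2 -> legal
(3,4): flips 2 -> legal
(4,0): no bracket -> illegal
(4,1): no bracket -> illegal
(4,4): flips 2 -> legal
(5,0): flips 1 -> legal
W mobility = 9

Answer: B=6 W=9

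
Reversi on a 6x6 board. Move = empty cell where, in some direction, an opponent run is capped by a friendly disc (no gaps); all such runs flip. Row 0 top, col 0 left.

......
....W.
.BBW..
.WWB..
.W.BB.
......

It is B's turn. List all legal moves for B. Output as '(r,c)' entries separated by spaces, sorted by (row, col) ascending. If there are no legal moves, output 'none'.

(0,3): no bracket -> illegal
(0,4): no bracket -> illegal
(0,5): no bracket -> illegal
(1,2): no bracket -> illegal
(1,3): flips 1 -> legal
(1,5): no bracket -> illegal
(2,0): no bracket -> illegal
(2,4): flips 1 -> legal
(2,5): no bracket -> illegal
(3,0): flips 2 -> legal
(3,4): no bracket -> illegal
(4,0): flips 1 -> legal
(4,2): flips 1 -> legal
(5,0): no bracket -> illegal
(5,1): flips 2 -> legal
(5,2): no bracket -> illegal

Answer: (1,3) (2,4) (3,0) (4,0) (4,2) (5,1)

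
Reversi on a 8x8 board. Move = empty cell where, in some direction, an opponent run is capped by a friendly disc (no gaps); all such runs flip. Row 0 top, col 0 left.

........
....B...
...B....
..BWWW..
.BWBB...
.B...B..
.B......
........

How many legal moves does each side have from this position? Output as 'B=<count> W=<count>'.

-- B to move --
(2,2): flips 1 -> legal
(2,4): flips 3 -> legal
(2,5): flips 1 -> legal
(2,6): flips 1 -> legal
(3,1): no bracket -> illegal
(3,6): flips 3 -> legal
(4,5): flips 1 -> legal
(4,6): no bracket -> illegal
(5,2): flips 1 -> legal
(5,3): no bracket -> illegal
B mobility = 7
-- W to move --
(0,3): no bracket -> illegal
(0,4): no bracket -> illegal
(0,5): no bracket -> illegal
(1,2): flips 1 -> legal
(1,3): flips 1 -> legal
(1,5): no bracket -> illegal
(2,1): no bracket -> illegal
(2,2): flips 1 -> legal
(2,4): no bracket -> illegal
(2,5): no bracket -> illegal
(3,0): no bracket -> illegal
(3,1): flips 1 -> legal
(4,0): flips 1 -> legal
(4,5): flips 2 -> legal
(4,6): no bracket -> illegal
(5,0): no bracket -> illegal
(5,2): flips 1 -> legal
(5,3): flips 2 -> legal
(5,4): flips 1 -> legal
(5,6): no bracket -> illegal
(6,0): flips 1 -> legal
(6,2): no bracket -> illegal
(6,4): no bracket -> illegal
(6,5): no bracket -> illegal
(6,6): flips 2 -> legal
(7,0): no bracket -> illegal
(7,1): no bracket -> illegal
(7,2): no bracket -> illegal
W mobility = 11

Answer: B=7 W=11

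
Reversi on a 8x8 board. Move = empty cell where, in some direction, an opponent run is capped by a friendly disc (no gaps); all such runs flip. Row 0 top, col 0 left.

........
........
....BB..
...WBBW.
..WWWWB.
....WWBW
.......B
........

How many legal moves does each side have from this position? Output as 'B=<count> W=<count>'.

-- B to move --
(2,2): no bracket -> illegal
(2,3): no bracket -> illegal
(2,6): flips 1 -> legal
(2,7): no bracket -> illegal
(3,1): no bracket -> illegal
(3,2): flips 1 -> legal
(3,7): flips 1 -> legal
(4,1): flips 4 -> legal
(4,7): flips 2 -> legal
(5,1): flips 2 -> legal
(5,2): flips 1 -> legal
(5,3): flips 3 -> legal
(6,3): no bracket -> illegal
(6,4): flips 3 -> legal
(6,5): flips 2 -> legal
(6,6): no bracket -> illegal
B mobility = 10
-- W to move --
(1,3): flips 3 -> legal
(1,4): flips 3 -> legal
(1,5): flips 3 -> legal
(1,6): flips 2 -> legal
(2,3): flips 1 -> legal
(2,6): flips 1 -> legal
(3,7): flips 1 -> legal
(4,7): flips 1 -> legal
(6,5): no bracket -> illegal
(6,6): flips 2 -> legal
(7,6): no bracket -> illegal
(7,7): flips 1 -> legal
W mobility = 10

Answer: B=10 W=10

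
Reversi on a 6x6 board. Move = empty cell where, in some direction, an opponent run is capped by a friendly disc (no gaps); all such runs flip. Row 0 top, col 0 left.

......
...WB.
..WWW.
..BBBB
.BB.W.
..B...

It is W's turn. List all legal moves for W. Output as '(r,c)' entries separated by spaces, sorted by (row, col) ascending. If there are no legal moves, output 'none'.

(0,3): no bracket -> illegal
(0,4): flips 1 -> legal
(0,5): flips 1 -> legal
(1,5): flips 1 -> legal
(2,1): no bracket -> illegal
(2,5): no bracket -> illegal
(3,0): no bracket -> illegal
(3,1): no bracket -> illegal
(4,0): no bracket -> illegal
(4,3): flips 1 -> legal
(4,5): flips 1 -> legal
(5,0): flips 2 -> legal
(5,1): flips 2 -> legal
(5,3): no bracket -> illegal

Answer: (0,4) (0,5) (1,5) (4,3) (4,5) (5,0) (5,1)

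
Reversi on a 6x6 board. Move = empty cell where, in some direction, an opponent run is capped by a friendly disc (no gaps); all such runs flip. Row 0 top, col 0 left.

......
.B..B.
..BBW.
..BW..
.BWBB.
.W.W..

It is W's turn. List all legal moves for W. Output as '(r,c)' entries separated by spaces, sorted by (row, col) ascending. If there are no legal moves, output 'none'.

(0,0): flips 2 -> legal
(0,1): no bracket -> illegal
(0,2): no bracket -> illegal
(0,3): no bracket -> illegal
(0,4): flips 1 -> legal
(0,5): no bracket -> illegal
(1,0): no bracket -> illegal
(1,2): flips 2 -> legal
(1,3): flips 1 -> legal
(1,5): no bracket -> illegal
(2,0): no bracket -> illegal
(2,1): flips 2 -> legal
(2,5): no bracket -> illegal
(3,0): no bracket -> illegal
(3,1): flips 2 -> legal
(3,4): no bracket -> illegal
(3,5): flips 1 -> legal
(4,0): flips 1 -> legal
(4,5): flips 2 -> legal
(5,0): no bracket -> illegal
(5,2): no bracket -> illegal
(5,4): no bracket -> illegal
(5,5): flips 1 -> legal

Answer: (0,0) (0,4) (1,2) (1,3) (2,1) (3,1) (3,5) (4,0) (4,5) (5,5)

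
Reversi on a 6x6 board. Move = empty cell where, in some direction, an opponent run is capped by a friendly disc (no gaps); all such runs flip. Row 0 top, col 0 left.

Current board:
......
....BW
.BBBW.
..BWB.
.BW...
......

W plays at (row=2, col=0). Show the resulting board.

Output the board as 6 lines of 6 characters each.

Answer: ......
....BW
WWWWW.
..BWB.
.BW...
......

Derivation:
Place W at (2,0); scan 8 dirs for brackets.
Dir NW: edge -> no flip
Dir N: first cell '.' (not opp) -> no flip
Dir NE: first cell '.' (not opp) -> no flip
Dir W: edge -> no flip
Dir E: opp run (2,1) (2,2) (2,3) capped by W -> flip
Dir SW: edge -> no flip
Dir S: first cell '.' (not opp) -> no flip
Dir SE: first cell '.' (not opp) -> no flip
All flips: (2,1) (2,2) (2,3)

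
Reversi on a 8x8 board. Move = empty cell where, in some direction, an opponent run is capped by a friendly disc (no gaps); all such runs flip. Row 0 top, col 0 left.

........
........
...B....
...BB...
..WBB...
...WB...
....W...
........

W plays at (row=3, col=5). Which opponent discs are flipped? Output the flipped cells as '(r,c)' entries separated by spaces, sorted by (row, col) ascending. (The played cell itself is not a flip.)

Answer: (4,4)

Derivation:
Dir NW: first cell '.' (not opp) -> no flip
Dir N: first cell '.' (not opp) -> no flip
Dir NE: first cell '.' (not opp) -> no flip
Dir W: opp run (3,4) (3,3), next='.' -> no flip
Dir E: first cell '.' (not opp) -> no flip
Dir SW: opp run (4,4) capped by W -> flip
Dir S: first cell '.' (not opp) -> no flip
Dir SE: first cell '.' (not opp) -> no flip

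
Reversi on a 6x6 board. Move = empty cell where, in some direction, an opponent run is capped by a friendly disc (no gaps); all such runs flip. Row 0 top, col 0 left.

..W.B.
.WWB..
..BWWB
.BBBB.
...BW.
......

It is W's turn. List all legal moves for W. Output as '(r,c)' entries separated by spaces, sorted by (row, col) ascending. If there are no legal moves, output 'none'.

Answer: (0,3) (1,4) (2,1) (4,1) (4,2) (4,5) (5,3)

Derivation:
(0,3): flips 1 -> legal
(0,5): no bracket -> illegal
(1,4): flips 1 -> legal
(1,5): no bracket -> illegal
(2,0): no bracket -> illegal
(2,1): flips 1 -> legal
(3,0): no bracket -> illegal
(3,5): no bracket -> illegal
(4,0): no bracket -> illegal
(4,1): flips 1 -> legal
(4,2): flips 4 -> legal
(4,5): flips 1 -> legal
(5,2): no bracket -> illegal
(5,3): flips 2 -> legal
(5,4): no bracket -> illegal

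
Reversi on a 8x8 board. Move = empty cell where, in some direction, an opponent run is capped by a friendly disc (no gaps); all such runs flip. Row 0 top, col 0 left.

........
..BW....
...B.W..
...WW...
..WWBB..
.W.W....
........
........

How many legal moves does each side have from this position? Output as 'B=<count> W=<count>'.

Answer: B=7 W=7

Derivation:
-- B to move --
(0,2): no bracket -> illegal
(0,3): flips 1 -> legal
(0,4): no bracket -> illegal
(1,4): flips 1 -> legal
(1,5): no bracket -> illegal
(1,6): no bracket -> illegal
(2,2): flips 1 -> legal
(2,4): flips 1 -> legal
(2,6): no bracket -> illegal
(3,1): no bracket -> illegal
(3,2): no bracket -> illegal
(3,5): no bracket -> illegal
(3,6): no bracket -> illegal
(4,0): no bracket -> illegal
(4,1): flips 2 -> legal
(5,0): no bracket -> illegal
(5,2): no bracket -> illegal
(5,4): no bracket -> illegal
(6,0): no bracket -> illegal
(6,1): no bracket -> illegal
(6,2): flips 1 -> legal
(6,3): flips 3 -> legal
(6,4): no bracket -> illegal
B mobility = 7
-- W to move --
(0,1): flips 2 -> legal
(0,2): no bracket -> illegal
(0,3): no bracket -> illegal
(1,1): flips 1 -> legal
(1,4): no bracket -> illegal
(2,1): no bracket -> illegal
(2,2): no bracket -> illegal
(2,4): no bracket -> illegal
(3,2): no bracket -> illegal
(3,5): flips 1 -> legal
(3,6): no bracket -> illegal
(4,6): flips 2 -> legal
(5,4): flips 1 -> legal
(5,5): flips 1 -> legal
(5,6): flips 1 -> legal
W mobility = 7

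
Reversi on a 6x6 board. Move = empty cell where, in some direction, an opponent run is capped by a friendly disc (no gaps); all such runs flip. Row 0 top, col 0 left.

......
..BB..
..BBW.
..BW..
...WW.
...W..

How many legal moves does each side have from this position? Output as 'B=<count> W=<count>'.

-- B to move --
(1,4): no bracket -> illegal
(1,5): no bracket -> illegal
(2,5): flips 1 -> legal
(3,4): flips 1 -> legal
(3,5): flips 1 -> legal
(4,2): no bracket -> illegal
(4,5): no bracket -> illegal
(5,2): no bracket -> illegal
(5,4): flips 1 -> legal
(5,5): flips 2 -> legal
B mobility = 5
-- W to move --
(0,1): no bracket -> illegal
(0,2): flips 1 -> legal
(0,3): flips 2 -> legal
(0,4): no bracket -> illegal
(1,1): flips 1 -> legal
(1,4): no bracket -> illegal
(2,1): flips 3 -> legal
(3,1): flips 1 -> legal
(3,4): no bracket -> illegal
(4,1): no bracket -> illegal
(4,2): no bracket -> illegal
W mobility = 5

Answer: B=5 W=5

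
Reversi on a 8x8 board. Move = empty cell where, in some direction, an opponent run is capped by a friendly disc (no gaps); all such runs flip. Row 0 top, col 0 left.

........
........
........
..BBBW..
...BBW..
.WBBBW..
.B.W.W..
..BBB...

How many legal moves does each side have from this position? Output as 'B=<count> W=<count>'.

-- B to move --
(2,4): no bracket -> illegal
(2,5): no bracket -> illegal
(2,6): flips 1 -> legal
(3,6): flips 2 -> legal
(4,0): no bracket -> illegal
(4,1): flips 1 -> legal
(4,2): no bracket -> illegal
(4,6): flips 1 -> legal
(5,0): flips 1 -> legal
(5,6): flips 3 -> legal
(6,0): no bracket -> illegal
(6,2): no bracket -> illegal
(6,4): no bracket -> illegal
(6,6): flips 1 -> legal
(7,5): no bracket -> illegal
(7,6): flips 1 -> legal
B mobility = 8
-- W to move --
(2,1): flips 3 -> legal
(2,2): flips 2 -> legal
(2,3): flips 4 -> legal
(2,4): no bracket -> illegal
(2,5): no bracket -> illegal
(3,1): flips 3 -> legal
(4,1): flips 1 -> legal
(4,2): flips 2 -> legal
(5,0): no bracket -> illegal
(6,0): no bracket -> illegal
(6,2): flips 2 -> legal
(6,4): no bracket -> illegal
(7,0): no bracket -> illegal
(7,1): flips 1 -> legal
(7,5): no bracket -> illegal
W mobility = 8

Answer: B=8 W=8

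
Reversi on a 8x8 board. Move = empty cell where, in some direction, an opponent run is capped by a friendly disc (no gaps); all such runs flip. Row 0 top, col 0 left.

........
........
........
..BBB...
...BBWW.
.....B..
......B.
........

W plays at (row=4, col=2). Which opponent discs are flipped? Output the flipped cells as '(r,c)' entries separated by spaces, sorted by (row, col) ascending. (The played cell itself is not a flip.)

Answer: (4,3) (4,4)

Derivation:
Dir NW: first cell '.' (not opp) -> no flip
Dir N: opp run (3,2), next='.' -> no flip
Dir NE: opp run (3,3), next='.' -> no flip
Dir W: first cell '.' (not opp) -> no flip
Dir E: opp run (4,3) (4,4) capped by W -> flip
Dir SW: first cell '.' (not opp) -> no flip
Dir S: first cell '.' (not opp) -> no flip
Dir SE: first cell '.' (not opp) -> no flip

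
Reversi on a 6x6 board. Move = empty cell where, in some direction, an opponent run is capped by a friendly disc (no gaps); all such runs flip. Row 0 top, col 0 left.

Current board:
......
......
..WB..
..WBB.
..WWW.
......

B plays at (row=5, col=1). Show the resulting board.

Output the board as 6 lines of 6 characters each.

Answer: ......
......
..WB..
..WBB.
..BWW.
.B....

Derivation:
Place B at (5,1); scan 8 dirs for brackets.
Dir NW: first cell '.' (not opp) -> no flip
Dir N: first cell '.' (not opp) -> no flip
Dir NE: opp run (4,2) capped by B -> flip
Dir W: first cell '.' (not opp) -> no flip
Dir E: first cell '.' (not opp) -> no flip
Dir SW: edge -> no flip
Dir S: edge -> no flip
Dir SE: edge -> no flip
All flips: (4,2)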